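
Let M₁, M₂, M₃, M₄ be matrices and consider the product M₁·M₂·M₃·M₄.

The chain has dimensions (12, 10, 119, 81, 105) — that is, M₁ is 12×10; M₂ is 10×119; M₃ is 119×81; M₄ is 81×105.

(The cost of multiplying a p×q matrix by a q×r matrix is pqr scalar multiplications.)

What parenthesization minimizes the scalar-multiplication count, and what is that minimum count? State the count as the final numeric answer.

194040

Adjacent pairs: M₁M₂ = 12·10·119 = 14280; M₂M₃ = 10·119·81 = 96390; M₃M₄ = 119·81·105 = 1012095.
Length 3: M₁..M₃: k=1: 0+96390+12·10·81=106110; k=2: 14280+0+12·119·81=129948 → min 106110 | M₂..M₄: k=2: 0+1012095+10·119·105=1137045; k=3: 96390+0+10·81·105=181440 → min 181440.
Length 4: M₁..M₄: k=1: 0+181440+12·10·105=194040; k=2: 14280+1012095+12·119·105=1176315; k=3: 106110+0+12·81·105=208170 → min 194040.
Optimal parenthesization: (M₁·((M₂·M₃)·M₄)) with cost 194040.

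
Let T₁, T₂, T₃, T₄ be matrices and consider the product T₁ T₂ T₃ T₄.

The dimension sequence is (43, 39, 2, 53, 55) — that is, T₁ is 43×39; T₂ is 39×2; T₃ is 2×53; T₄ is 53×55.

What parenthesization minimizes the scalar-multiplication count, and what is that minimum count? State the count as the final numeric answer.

13914

Adjacent pairs: T₁T₂ = 43·39·2 = 3354; T₂T₃ = 39·2·53 = 4134; T₃T₄ = 2·53·55 = 5830.
Length 3: T₁..T₃: k=1: 0+4134+43·39·53=93015; k=2: 3354+0+43·2·53=7912 → min 7912 | T₂..T₄: k=2: 0+5830+39·2·55=10120; k=3: 4134+0+39·53·55=117819 → min 10120.
Length 4: T₁..T₄: k=1: 0+10120+43·39·55=102355; k=2: 3354+5830+43·2·55=13914; k=3: 7912+0+43·53·55=133257 → min 13914.
Optimal parenthesization: ((T₁ T₂) (T₃ T₄)) with cost 13914.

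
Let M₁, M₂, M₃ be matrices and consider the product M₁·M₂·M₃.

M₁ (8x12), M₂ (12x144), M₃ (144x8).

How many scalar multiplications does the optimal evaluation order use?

Order (M₁·(M₂·M₃)): (M₂·M₃): 12×144 by 144×8 → 12×8, cost 12·144·8 = 13824; (M₁·(M₂·M₃)): 8×12 by 12×8 → 8×8, cost 8·12·8 = 768; cumulative 14592. Total 14592.
Order ((M₁·M₂)·M₃): (M₁·M₂): 8×12 by 12×144 → 8×144, cost 8·12·144 = 13824; ((M₁·M₂)·M₃): 8×144 by 144×8 → 8×8, cost 8·144·8 = 9216; cumulative 23040. Total 23040.
Minimum: 14592.

14592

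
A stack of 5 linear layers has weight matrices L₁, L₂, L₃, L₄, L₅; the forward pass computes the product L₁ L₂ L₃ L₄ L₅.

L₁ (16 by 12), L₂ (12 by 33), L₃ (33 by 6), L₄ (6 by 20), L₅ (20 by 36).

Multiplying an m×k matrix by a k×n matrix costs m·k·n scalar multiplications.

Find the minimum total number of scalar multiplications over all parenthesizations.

11304

Adjacent pairs: L₁L₂ = 16·12·33 = 6336; L₂L₃ = 12·33·6 = 2376; L₃L₄ = 33·6·20 = 3960; L₄L₅ = 6·20·36 = 4320.
Length 3: L₁..L₃: k=1: 0+2376+16·12·6=3528; k=2: 6336+0+16·33·6=9504 → min 3528 | L₂..L₄: k=2: 0+3960+12·33·20=11880; k=3: 2376+0+12·6·20=3816 → min 3816 | L₃..L₅: k=3: 0+4320+33·6·36=11448; k=4: 3960+0+33·20·36=27720 → min 11448.
Length 4: L₁..L₄: k=1: 0+3816+16·12·20=7656; k=2: 6336+3960+16·33·20=20856; k=3: 3528+0+16·6·20=5448 → min 5448 | L₂..L₅: k=2: 0+11448+12·33·36=25704; k=3: 2376+4320+12·6·36=9288; k=4: 3816+0+12·20·36=12456 → min 9288.
Length 5: L₁..L₅: k=1: 0+9288+16·12·36=16200; k=2: 6336+11448+16·33·36=36792; k=3: 3528+4320+16·6·36=11304; k=4: 5448+0+16·20·36=16968 → min 11304.
Optimal order: ((L₁ (L₂ L₃)) (L₄ L₅)) with cost 11304.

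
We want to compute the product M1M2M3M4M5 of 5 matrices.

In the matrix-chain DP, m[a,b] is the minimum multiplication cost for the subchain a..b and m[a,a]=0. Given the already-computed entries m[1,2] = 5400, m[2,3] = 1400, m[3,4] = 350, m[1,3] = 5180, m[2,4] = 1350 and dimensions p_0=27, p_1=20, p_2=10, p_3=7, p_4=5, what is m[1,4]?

4050

m[1,4] = min over k∈[1,3] of m[1,k]+m[k+1,4]+p_{0}·p_k·p_{4}.
k=1: 0 + 1350 + 27·20·5 = 4050; k=2: 5400 + 350 + 27·10·5 = 7100; k=3: 5180 + 0 + 27·7·5 = 6125.
Minimum: 4050 at k=1.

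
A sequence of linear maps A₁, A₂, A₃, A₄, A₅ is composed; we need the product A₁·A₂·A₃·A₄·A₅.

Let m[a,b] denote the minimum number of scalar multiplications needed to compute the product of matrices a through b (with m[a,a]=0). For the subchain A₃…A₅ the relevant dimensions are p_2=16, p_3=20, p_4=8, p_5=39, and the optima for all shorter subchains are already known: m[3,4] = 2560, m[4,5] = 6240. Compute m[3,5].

7552

m[3,5] = min over k∈[3,4] of m[3,k]+m[k+1,5]+p_{2}·p_k·p_{5}.
k=3: 0 + 6240 + 16·20·39 = 18720; k=4: 2560 + 0 + 16·8·39 = 7552.
Minimum: 7552 at k=4.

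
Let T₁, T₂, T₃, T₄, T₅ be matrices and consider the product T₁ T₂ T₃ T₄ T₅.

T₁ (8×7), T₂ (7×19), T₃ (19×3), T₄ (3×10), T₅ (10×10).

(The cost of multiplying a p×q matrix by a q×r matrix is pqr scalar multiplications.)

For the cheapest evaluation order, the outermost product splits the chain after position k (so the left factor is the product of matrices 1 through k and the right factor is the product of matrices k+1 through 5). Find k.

Adjacent pairs: T₁T₂ = 8·7·19 = 1064; T₂T₃ = 7·19·3 = 399; T₃T₄ = 19·3·10 = 570; T₄T₅ = 3·10·10 = 300.
Length 3: T₁..T₃: k=1: 0+399+8·7·3=567; k=2: 1064+0+8·19·3=1520 → min 567 | T₂..T₄: k=2: 0+570+7·19·10=1900; k=3: 399+0+7·3·10=609 → min 609 | T₃..T₅: k=3: 0+300+19·3·10=870; k=4: 570+0+19·10·10=2470 → min 870.
Length 4: T₁..T₄: k=1: 0+609+8·7·10=1169; k=2: 1064+570+8·19·10=3154; k=3: 567+0+8·3·10=807 → min 807 | T₂..T₅: k=2: 0+870+7·19·10=2200; k=3: 399+300+7·3·10=909; k=4: 609+0+7·10·10=1309 → min 909.
Top-level splits: k=1: (T₁..T₁)·(T₂..T₅) → 0+909+8·7·10 = 1469; k=2: (T₁..T₂)·(T₃..T₅) → 1064+870+8·19·10 = 3454; k=3: (T₁..T₃)·(T₄..T₅) → 567+300+8·3·10 = 1107; k=4: (T₁..T₄)·(T₅..T₅) → 807+0+8·10·10 = 1607.
Best split is after T₃, i.e. k = 3.

3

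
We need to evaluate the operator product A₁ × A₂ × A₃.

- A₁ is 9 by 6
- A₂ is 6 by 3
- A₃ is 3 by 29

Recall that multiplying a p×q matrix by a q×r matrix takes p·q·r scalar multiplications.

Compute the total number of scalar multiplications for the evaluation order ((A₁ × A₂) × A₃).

945

(A₁ × A₂): 9×6 by 6×3 → 9×3, cost 9·6·3 = 162
((A₁ × A₂) × A₃): 9×3 by 3×29 → 9×29, cost 9·3·29 = 783; cumulative 945
Total: 945 scalar multiplications.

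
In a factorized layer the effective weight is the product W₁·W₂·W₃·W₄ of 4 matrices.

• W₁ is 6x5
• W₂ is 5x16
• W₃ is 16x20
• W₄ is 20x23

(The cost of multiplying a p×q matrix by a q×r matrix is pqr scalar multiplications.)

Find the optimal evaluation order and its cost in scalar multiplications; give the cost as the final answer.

4590

Adjacent pairs: W₁W₂ = 6·5·16 = 480; W₂W₃ = 5·16·20 = 1600; W₃W₄ = 16·20·23 = 7360.
Length 3: W₁..W₃: k=1: 0+1600+6·5·20=2200; k=2: 480+0+6·16·20=2400 → min 2200 | W₂..W₄: k=2: 0+7360+5·16·23=9200; k=3: 1600+0+5·20·23=3900 → min 3900.
Length 4: W₁..W₄: k=1: 0+3900+6·5·23=4590; k=2: 480+7360+6·16·23=10048; k=3: 2200+0+6·20·23=4960 → min 4590.
Optimal parenthesization: (W₁·((W₂·W₃)·W₄)) with cost 4590.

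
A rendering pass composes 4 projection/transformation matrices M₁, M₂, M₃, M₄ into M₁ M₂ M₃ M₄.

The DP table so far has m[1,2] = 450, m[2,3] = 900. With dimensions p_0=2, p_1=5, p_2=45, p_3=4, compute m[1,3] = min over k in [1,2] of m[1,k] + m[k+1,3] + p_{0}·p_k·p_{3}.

810

m[1,3] = min over k∈[1,2] of m[1,k]+m[k+1,3]+p_{0}·p_k·p_{3}.
k=1: 0 + 900 + 2·5·4 = 940; k=2: 450 + 0 + 2·45·4 = 810.
Minimum: 810 at k=2.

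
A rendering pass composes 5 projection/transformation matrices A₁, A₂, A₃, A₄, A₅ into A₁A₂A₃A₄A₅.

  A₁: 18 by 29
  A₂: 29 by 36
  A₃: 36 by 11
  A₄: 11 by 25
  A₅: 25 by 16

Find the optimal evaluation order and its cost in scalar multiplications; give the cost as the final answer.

Adjacent pairs: A₁A₂ = 18·29·36 = 18792; A₂A₃ = 29·36·11 = 11484; A₃A₄ = 36·11·25 = 9900; A₄A₅ = 11·25·16 = 4400.
Length 3: A₁..A₃: k=1: 0+11484+18·29·11=17226; k=2: 18792+0+18·36·11=25920 → min 17226 | A₂..A₄: k=2: 0+9900+29·36·25=36000; k=3: 11484+0+29·11·25=19459 → min 19459 | A₃..A₅: k=3: 0+4400+36·11·16=10736; k=4: 9900+0+36·25·16=24300 → min 10736.
Length 4: A₁..A₄: k=1: 0+19459+18·29·25=32509; k=2: 18792+9900+18·36·25=44892; k=3: 17226+0+18·11·25=22176 → min 22176 | A₂..A₅: k=2: 0+10736+29·36·16=27440; k=3: 11484+4400+29·11·16=20988; k=4: 19459+0+29·25·16=31059 → min 20988.
Length 5: A₁..A₅: k=1: 0+20988+18·29·16=29340; k=2: 18792+10736+18·36·16=39896; k=3: 17226+4400+18·11·16=24794; k=4: 22176+0+18·25·16=29376 → min 24794.
Optimal parenthesization: ((A₁(A₂A₃))(A₄A₅)) with cost 24794.

24794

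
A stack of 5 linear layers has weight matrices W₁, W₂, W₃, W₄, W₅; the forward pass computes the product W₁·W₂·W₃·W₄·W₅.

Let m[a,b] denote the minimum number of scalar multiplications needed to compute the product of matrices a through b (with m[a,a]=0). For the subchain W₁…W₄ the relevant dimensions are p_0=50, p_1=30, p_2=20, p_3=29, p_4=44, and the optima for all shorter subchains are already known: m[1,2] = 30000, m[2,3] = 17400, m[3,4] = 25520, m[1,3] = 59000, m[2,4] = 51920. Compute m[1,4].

99520

m[1,4] = min over k∈[1,3] of m[1,k]+m[k+1,4]+p_{0}·p_k·p_{4}.
k=1: 0 + 51920 + 50·30·44 = 117920; k=2: 30000 + 25520 + 50·20·44 = 99520; k=3: 59000 + 0 + 50·29·44 = 122800.
Minimum: 99520 at k=2.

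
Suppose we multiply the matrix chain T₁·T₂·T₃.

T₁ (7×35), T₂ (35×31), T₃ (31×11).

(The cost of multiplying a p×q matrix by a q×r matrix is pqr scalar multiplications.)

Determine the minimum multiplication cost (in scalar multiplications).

9982

Order (T₁·(T₂·T₃)): (T₂·T₃): 35×31 by 31×11 → 35×11, cost 35·31·11 = 11935; (T₁·(T₂·T₃)): 7×35 by 35×11 → 7×11, cost 7·35·11 = 2695; cumulative 14630. Total 14630.
Order ((T₁·T₂)·T₃): (T₁·T₂): 7×35 by 35×31 → 7×31, cost 7·35·31 = 7595; ((T₁·T₂)·T₃): 7×31 by 31×11 → 7×11, cost 7·31·11 = 2387; cumulative 9982. Total 9982.
Minimum: 9982.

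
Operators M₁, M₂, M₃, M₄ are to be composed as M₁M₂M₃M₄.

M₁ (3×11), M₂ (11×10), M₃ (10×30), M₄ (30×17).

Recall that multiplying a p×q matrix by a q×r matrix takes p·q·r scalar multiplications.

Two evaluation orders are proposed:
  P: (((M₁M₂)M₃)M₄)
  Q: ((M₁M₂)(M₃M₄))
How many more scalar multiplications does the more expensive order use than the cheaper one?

3180

Order P = (((M₁M₂)M₃)M₄): (M₁M₂): 3×11 by 11×10 → 3×10, cost 3·11·10 = 330; ((M₁M₂)M₃): 3×10 by 10×30 → 3×30, cost 3·10·30 = 900; cumulative 1230; (((M₁M₂)M₃)M₄): 3×30 by 30×17 → 3×17, cost 3·30·17 = 1530; cumulative 2760. Total 2760.
Order Q = ((M₁M₂)(M₃M₄)): (M₁M₂): 3×11 by 11×10 → 3×10, cost 3·11·10 = 330; (M₃M₄): 10×30 by 30×17 → 10×17, cost 10·30·17 = 5100; ((M₁M₂)(M₃M₄)): 3×10 by 10×17 → 3×17, cost 3·10·17 = 510; cumulative 5940. Total 5940.
Difference: |2760 − 5940| = 3180.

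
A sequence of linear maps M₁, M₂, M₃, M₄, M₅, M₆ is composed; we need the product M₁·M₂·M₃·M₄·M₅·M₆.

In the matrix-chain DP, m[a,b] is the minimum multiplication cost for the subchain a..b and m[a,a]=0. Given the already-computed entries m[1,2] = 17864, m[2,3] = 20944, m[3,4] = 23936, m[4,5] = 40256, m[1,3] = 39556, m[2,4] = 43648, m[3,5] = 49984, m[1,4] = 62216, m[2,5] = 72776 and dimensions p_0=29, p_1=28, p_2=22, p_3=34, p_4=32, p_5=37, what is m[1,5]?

91454

m[1,5] = min over k∈[1,4] of m[1,k]+m[k+1,5]+p_{0}·p_k·p_{5}.
k=1: 0 + 72776 + 29·28·37 = 102820; k=2: 17864 + 49984 + 29·22·37 = 91454; k=3: 39556 + 40256 + 29·34·37 = 116294; k=4: 62216 + 0 + 29·32·37 = 96552.
Minimum: 91454 at k=2.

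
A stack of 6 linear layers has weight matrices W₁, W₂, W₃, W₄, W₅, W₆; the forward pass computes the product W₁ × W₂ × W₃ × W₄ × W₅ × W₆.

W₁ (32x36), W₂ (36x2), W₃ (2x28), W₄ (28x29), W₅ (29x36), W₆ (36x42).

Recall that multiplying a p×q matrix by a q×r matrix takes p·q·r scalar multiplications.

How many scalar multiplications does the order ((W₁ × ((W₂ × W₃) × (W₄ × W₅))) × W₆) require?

157392

(W₂ × W₃): 36×2 by 2×28 → 36×28, cost 36·2·28 = 2016
(W₄ × W₅): 28×29 by 29×36 → 28×36, cost 28·29·36 = 29232
((W₂ × W₃) × (W₄ × W₅)): 36×28 by 28×36 → 36×36, cost 36·28·36 = 36288; cumulative 67536
(W₁ × ((W₂ × W₃) × (W₄ × W₅))): 32×36 by 36×36 → 32×36, cost 32·36·36 = 41472; cumulative 109008
((W₁ × ((W₂ × W₃) × (W₄ × W₅))) × W₆): 32×36 by 36×42 → 32×42, cost 32·36·42 = 48384; cumulative 157392
Total: 157392 scalar multiplications.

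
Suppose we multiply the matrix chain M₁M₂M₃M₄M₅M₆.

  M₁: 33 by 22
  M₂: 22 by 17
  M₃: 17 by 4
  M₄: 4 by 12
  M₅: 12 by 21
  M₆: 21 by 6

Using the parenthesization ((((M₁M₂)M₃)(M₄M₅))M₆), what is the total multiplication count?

22524

(M₁M₂): 33×22 by 22×17 → 33×17, cost 33·22·17 = 12342
((M₁M₂)M₃): 33×17 by 17×4 → 33×4, cost 33·17·4 = 2244; cumulative 14586
(M₄M₅): 4×12 by 12×21 → 4×21, cost 4·12·21 = 1008
(((M₁M₂)M₃)(M₄M₅)): 33×4 by 4×21 → 33×21, cost 33·4·21 = 2772; cumulative 18366
((((M₁M₂)M₃)(M₄M₅))M₆): 33×21 by 21×6 → 33×6, cost 33·21·6 = 4158; cumulative 22524
Total: 22524 scalar multiplications.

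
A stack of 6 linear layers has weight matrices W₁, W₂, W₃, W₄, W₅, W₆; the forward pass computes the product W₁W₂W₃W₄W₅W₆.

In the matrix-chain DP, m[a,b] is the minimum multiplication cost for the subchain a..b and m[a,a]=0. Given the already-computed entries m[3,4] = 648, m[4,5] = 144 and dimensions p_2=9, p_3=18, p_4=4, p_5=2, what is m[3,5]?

468

m[3,5] = min over k∈[3,4] of m[3,k]+m[k+1,5]+p_{2}·p_k·p_{5}.
k=3: 0 + 144 + 9·18·2 = 468; k=4: 648 + 0 + 9·4·2 = 720.
Minimum: 468 at k=3.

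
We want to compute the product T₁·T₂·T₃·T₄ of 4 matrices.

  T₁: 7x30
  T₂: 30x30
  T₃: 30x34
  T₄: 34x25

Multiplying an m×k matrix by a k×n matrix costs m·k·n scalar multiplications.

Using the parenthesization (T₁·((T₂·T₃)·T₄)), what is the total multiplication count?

61350

(T₂·T₃): 30×30 by 30×34 → 30×34, cost 30·30·34 = 30600
((T₂·T₃)·T₄): 30×34 by 34×25 → 30×25, cost 30·34·25 = 25500; cumulative 56100
(T₁·((T₂·T₃)·T₄)): 7×30 by 30×25 → 7×25, cost 7·30·25 = 5250; cumulative 61350
Total: 61350 scalar multiplications.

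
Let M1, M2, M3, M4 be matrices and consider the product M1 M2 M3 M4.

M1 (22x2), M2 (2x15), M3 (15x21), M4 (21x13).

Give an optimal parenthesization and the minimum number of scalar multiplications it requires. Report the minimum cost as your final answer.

1748

Adjacent pairs: M1M2 = 22·2·15 = 660; M2M3 = 2·15·21 = 630; M3M4 = 15·21·13 = 4095.
Length 3: M1..M3: k=1: 0+630+22·2·21=1554; k=2: 660+0+22·15·21=7590 → min 1554 | M2..M4: k=2: 0+4095+2·15·13=4485; k=3: 630+0+2·21·13=1176 → min 1176.
Length 4: M1..M4: k=1: 0+1176+22·2·13=1748; k=2: 660+4095+22·15·13=9045; k=3: 1554+0+22·21·13=7560 → min 1748.
Optimal parenthesization: (M1 ((M2 M3) M4)) with cost 1748.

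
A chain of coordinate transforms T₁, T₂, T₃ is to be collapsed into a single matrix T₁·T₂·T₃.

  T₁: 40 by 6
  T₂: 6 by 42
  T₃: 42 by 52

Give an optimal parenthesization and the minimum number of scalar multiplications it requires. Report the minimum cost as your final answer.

(T₁·(T₂·T₃)): cost 25584.
((T₁·T₂)·T₃): cost 97440.
Optimal: (T₁·(T₂·T₃)) with cost 25584.

25584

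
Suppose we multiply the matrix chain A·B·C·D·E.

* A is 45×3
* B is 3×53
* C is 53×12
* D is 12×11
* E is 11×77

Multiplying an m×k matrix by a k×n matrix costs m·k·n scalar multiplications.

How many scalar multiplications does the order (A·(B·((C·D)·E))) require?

74525

(C·D): 53×12 by 12×11 → 53×11, cost 53·12·11 = 6996
((C·D)·E): 53×11 by 11×77 → 53×77, cost 53·11·77 = 44891; cumulative 51887
(B·((C·D)·E)): 3×53 by 53×77 → 3×77, cost 3·53·77 = 12243; cumulative 64130
(A·(B·((C·D)·E))): 45×3 by 3×77 → 45×77, cost 45·3·77 = 10395; cumulative 74525
Total: 74525 scalar multiplications.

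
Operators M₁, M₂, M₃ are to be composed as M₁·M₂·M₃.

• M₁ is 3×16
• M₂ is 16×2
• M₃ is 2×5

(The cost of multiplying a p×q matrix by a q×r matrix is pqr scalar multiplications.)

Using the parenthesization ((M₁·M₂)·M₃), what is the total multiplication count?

126

(M₁·M₂): 3×16 by 16×2 → 3×2, cost 3·16·2 = 96
((M₁·M₂)·M₃): 3×2 by 2×5 → 3×5, cost 3·2·5 = 30; cumulative 126
Total: 126 scalar multiplications.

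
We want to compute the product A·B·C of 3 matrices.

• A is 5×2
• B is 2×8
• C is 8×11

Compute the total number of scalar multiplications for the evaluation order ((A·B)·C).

(A·B): 5×2 by 2×8 → 5×8, cost 5·2·8 = 80
((A·B)·C): 5×8 by 8×11 → 5×11, cost 5·8·11 = 440; cumulative 520
Total: 520 scalar multiplications.

520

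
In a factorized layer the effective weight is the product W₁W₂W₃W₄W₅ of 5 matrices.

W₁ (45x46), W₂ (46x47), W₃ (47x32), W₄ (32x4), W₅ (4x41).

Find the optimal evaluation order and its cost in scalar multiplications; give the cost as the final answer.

30324

Adjacent pairs: W₁W₂ = 45·46·47 = 97290; W₂W₃ = 46·47·32 = 69184; W₃W₄ = 47·32·4 = 6016; W₄W₅ = 32·4·41 = 5248.
Length 3: W₁..W₃: k=1: 0+69184+45·46·32=135424; k=2: 97290+0+45·47·32=164970 → min 135424 | W₂..W₄: k=2: 0+6016+46·47·4=14664; k=3: 69184+0+46·32·4=75072 → min 14664 | W₃..W₅: k=3: 0+5248+47·32·41=66912; k=4: 6016+0+47·4·41=13724 → min 13724.
Length 4: W₁..W₄: k=1: 0+14664+45·46·4=22944; k=2: 97290+6016+45·47·4=111766; k=3: 135424+0+45·32·4=141184 → min 22944 | W₂..W₅: k=2: 0+13724+46·47·41=102366; k=3: 69184+5248+46·32·41=134784; k=4: 14664+0+46·4·41=22208 → min 22208.
Length 5: W₁..W₅: k=1: 0+22208+45·46·41=107078; k=2: 97290+13724+45·47·41=197729; k=3: 135424+5248+45·32·41=199712; k=4: 22944+0+45·4·41=30324 → min 30324.
Optimal parenthesization: ((W₁(W₂(W₃W₄)))W₅) with cost 30324.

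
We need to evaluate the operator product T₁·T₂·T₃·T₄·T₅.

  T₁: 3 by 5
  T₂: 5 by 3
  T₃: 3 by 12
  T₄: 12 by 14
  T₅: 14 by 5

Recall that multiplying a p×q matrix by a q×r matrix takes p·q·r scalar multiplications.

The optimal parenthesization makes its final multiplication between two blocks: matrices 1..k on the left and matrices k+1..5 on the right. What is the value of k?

Adjacent pairs: T₁T₂ = 3·5·3 = 45; T₂T₃ = 5·3·12 = 180; T₃T₄ = 3·12·14 = 504; T₄T₅ = 12·14·5 = 840.
Length 3: T₁..T₃: k=1: 0+180+3·5·12=360; k=2: 45+0+3·3·12=153 → min 153 | T₂..T₄: k=2: 0+504+5·3·14=714; k=3: 180+0+5·12·14=1020 → min 714 | T₃..T₅: k=3: 0+840+3·12·5=1020; k=4: 504+0+3·14·5=714 → min 714.
Length 4: T₁..T₄: k=1: 0+714+3·5·14=924; k=2: 45+504+3·3·14=675; k=3: 153+0+3·12·14=657 → min 657 | T₂..T₅: k=2: 0+714+5·3·5=789; k=3: 180+840+5·12·5=1320; k=4: 714+0+5·14·5=1064 → min 789.
Top-level splits: k=1: (T₁..T₁)·(T₂..T₅) → 0+789+3·5·5 = 864; k=2: (T₁..T₂)·(T₃..T₅) → 45+714+3·3·5 = 804; k=3: (T₁..T₃)·(T₄..T₅) → 153+840+3·12·5 = 1173; k=4: (T₁..T₄)·(T₅..T₅) → 657+0+3·14·5 = 867.
Best split is after T₂, i.e. k = 2.

2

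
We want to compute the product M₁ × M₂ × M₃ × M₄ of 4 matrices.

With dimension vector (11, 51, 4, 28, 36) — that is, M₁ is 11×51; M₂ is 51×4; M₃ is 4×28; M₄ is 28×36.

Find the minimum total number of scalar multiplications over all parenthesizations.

7860

Adjacent pairs: M₁M₂ = 11·51·4 = 2244; M₂M₃ = 51·4·28 = 5712; M₃M₄ = 4·28·36 = 4032.
Length 3: M₁..M₃: k=1: 0+5712+11·51·28=21420; k=2: 2244+0+11·4·28=3476 → min 3476 | M₂..M₄: k=2: 0+4032+51·4·36=11376; k=3: 5712+0+51·28·36=57120 → min 11376.
Length 4: M₁..M₄: k=1: 0+11376+11·51·36=31572; k=2: 2244+4032+11·4·36=7860; k=3: 3476+0+11·28·36=14564 → min 7860.
Optimal order: ((M₁ × M₂) × (M₃ × M₄)) with cost 7860.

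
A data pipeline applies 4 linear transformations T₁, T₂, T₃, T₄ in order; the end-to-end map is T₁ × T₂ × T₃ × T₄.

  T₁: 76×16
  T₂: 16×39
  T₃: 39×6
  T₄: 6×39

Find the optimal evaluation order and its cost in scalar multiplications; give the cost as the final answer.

Adjacent pairs: T₁T₂ = 76·16·39 = 47424; T₂T₃ = 16·39·6 = 3744; T₃T₄ = 39·6·39 = 9126.
Length 3: T₁..T₃: k=1: 0+3744+76·16·6=11040; k=2: 47424+0+76·39·6=65208 → min 11040 | T₂..T₄: k=2: 0+9126+16·39·39=33462; k=3: 3744+0+16·6·39=7488 → min 7488.
Length 4: T₁..T₄: k=1: 0+7488+76·16·39=54912; k=2: 47424+9126+76·39·39=172146; k=3: 11040+0+76·6·39=28824 → min 28824.
Optimal parenthesization: ((T₁ × (T₂ × T₃)) × T₄) with cost 28824.

28824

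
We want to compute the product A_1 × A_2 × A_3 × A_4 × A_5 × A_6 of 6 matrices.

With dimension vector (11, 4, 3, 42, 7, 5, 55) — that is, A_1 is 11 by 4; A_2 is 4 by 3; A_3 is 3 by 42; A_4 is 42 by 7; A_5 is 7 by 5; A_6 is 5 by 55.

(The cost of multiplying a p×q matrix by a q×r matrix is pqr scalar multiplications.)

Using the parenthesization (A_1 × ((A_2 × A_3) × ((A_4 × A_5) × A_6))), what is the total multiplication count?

25184

(A_2 × A_3): 4×3 by 3×42 → 4×42, cost 4·3·42 = 504
(A_4 × A_5): 42×7 by 7×5 → 42×5, cost 42·7·5 = 1470
((A_4 × A_5) × A_6): 42×5 by 5×55 → 42×55, cost 42·5·55 = 11550; cumulative 13020
((A_2 × A_3) × ((A_4 × A_5) × A_6)): 4×42 by 42×55 → 4×55, cost 4·42·55 = 9240; cumulative 22764
(A_1 × ((A_2 × A_3) × ((A_4 × A_5) × A_6))): 11×4 by 4×55 → 11×55, cost 11·4·55 = 2420; cumulative 25184
Total: 25184 scalar multiplications.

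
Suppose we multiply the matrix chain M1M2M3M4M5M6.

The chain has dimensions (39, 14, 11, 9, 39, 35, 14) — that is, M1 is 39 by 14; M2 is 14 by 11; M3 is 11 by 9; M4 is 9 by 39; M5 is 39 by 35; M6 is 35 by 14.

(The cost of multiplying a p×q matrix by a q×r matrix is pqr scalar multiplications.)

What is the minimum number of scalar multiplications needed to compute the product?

Adjacent pairs: M1M2 = 39·14·11 = 6006; M2M3 = 14·11·9 = 1386; M3M4 = 11·9·39 = 3861; M4M5 = 9·39·35 = 12285; M5M6 = 39·35·14 = 19110.
Length 3: M1..M3: k=1: 0+1386+39·14·9=6300; k=2: 6006+0+39·11·9=9867 → min 6300 | M2..M4: k=2: 0+3861+14·11·39=9867; k=3: 1386+0+14·9·39=6300 → min 6300 | M3..M5: k=3: 0+12285+11·9·35=15750; k=4: 3861+0+11·39·35=18876 → min 15750 | M4..M6: k=4: 0+19110+9·39·14=24024; k=5: 12285+0+9·35·14=16695 → min 16695.
Length 4: M1..M4: k=1: 0+6300+39·14·39=27594; k=2: 6006+3861+39·11·39=26598; k=3: 6300+0+39·9·39=19989 → min 19989 | M2..M5: k=2: 0+15750+14·11·35=21140; k=3: 1386+12285+14·9·35=18081; k=4: 6300+0+14·39·35=25410 → min 18081 | M3..M6: k=3: 0+16695+11·9·14=18081; k=4: 3861+19110+11·39·14=28977; k=5: 15750+0+11·35·14=21140 → min 18081.
Length 5: M1..M5: k=1: 0+18081+39·14·35=37191; k=2: 6006+15750+39·11·35=36771; k=3: 6300+12285+39·9·35=30870; k=4: 19989+0+39·39·35=73224 → min 30870 | M2..M6: k=2: 0+18081+14·11·14=20237; k=3: 1386+16695+14·9·14=19845; k=4: 6300+19110+14·39·14=33054; k=5: 18081+0+14·35·14=24941 → min 19845.
Length 6: M1..M6: k=1: 0+19845+39·14·14=27489; k=2: 6006+18081+39·11·14=30093; k=3: 6300+16695+39·9·14=27909; k=4: 19989+19110+39·39·14=60393; k=5: 30870+0+39·35·14=49980 → min 27489.
Optimal order: (M1((M2M3)((M4M5)M6))) with cost 27489.

27489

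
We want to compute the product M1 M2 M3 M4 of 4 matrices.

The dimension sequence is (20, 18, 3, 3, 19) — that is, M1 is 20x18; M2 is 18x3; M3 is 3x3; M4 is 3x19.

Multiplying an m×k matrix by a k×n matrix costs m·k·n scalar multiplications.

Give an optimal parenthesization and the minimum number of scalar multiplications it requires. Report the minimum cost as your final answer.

Adjacent pairs: M1M2 = 20·18·3 = 1080; M2M3 = 18·3·3 = 162; M3M4 = 3·3·19 = 171.
Length 3: M1..M3: k=1: 0+162+20·18·3=1242; k=2: 1080+0+20·3·3=1260 → min 1242 | M2..M4: k=2: 0+171+18·3·19=1197; k=3: 162+0+18·3·19=1188 → min 1188.
Length 4: M1..M4: k=1: 0+1188+20·18·19=8028; k=2: 1080+171+20·3·19=2391; k=3: 1242+0+20·3·19=2382 → min 2382.
Optimal parenthesization: ((M1 (M2 M3)) M4) with cost 2382.

2382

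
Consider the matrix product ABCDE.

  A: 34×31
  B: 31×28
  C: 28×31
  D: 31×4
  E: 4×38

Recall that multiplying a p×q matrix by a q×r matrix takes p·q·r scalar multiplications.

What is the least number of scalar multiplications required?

16328

Adjacent pairs: AB = 34·31·28 = 29512; BC = 31·28·31 = 26908; CD = 28·31·4 = 3472; DE = 31·4·38 = 4712.
Length 3: A..C: k=1: 0+26908+34·31·31=59582; k=2: 29512+0+34·28·31=59024 → min 59024 | B..D: k=2: 0+3472+31·28·4=6944; k=3: 26908+0+31·31·4=30752 → min 6944 | C..E: k=3: 0+4712+28·31·38=37696; k=4: 3472+0+28·4·38=7728 → min 7728.
Length 4: A..D: k=1: 0+6944+34·31·4=11160; k=2: 29512+3472+34·28·4=36792; k=3: 59024+0+34·31·4=63240 → min 11160 | B..E: k=2: 0+7728+31·28·38=40712; k=3: 26908+4712+31·31·38=68138; k=4: 6944+0+31·4·38=11656 → min 11656.
Length 5: A..E: k=1: 0+11656+34·31·38=51708; k=2: 29512+7728+34·28·38=73416; k=3: 59024+4712+34·31·38=103788; k=4: 11160+0+34·4·38=16328 → min 16328.
Optimal order: ((A(B(CD)))E) with cost 16328.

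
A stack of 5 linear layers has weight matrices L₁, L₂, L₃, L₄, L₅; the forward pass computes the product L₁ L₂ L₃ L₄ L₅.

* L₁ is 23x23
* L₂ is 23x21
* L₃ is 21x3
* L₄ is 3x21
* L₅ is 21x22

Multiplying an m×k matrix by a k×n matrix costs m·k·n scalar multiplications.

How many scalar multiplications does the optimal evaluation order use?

5940

Adjacent pairs: L₁L₂ = 23·23·21 = 11109; L₂L₃ = 23·21·3 = 1449; L₃L₄ = 21·3·21 = 1323; L₄L₅ = 3·21·22 = 1386.
Length 3: L₁..L₃: k=1: 0+1449+23·23·3=3036; k=2: 11109+0+23·21·3=12558 → min 3036 | L₂..L₄: k=2: 0+1323+23·21·21=11466; k=3: 1449+0+23·3·21=2898 → min 2898 | L₃..L₅: k=3: 0+1386+21·3·22=2772; k=4: 1323+0+21·21·22=11025 → min 2772.
Length 4: L₁..L₄: k=1: 0+2898+23·23·21=14007; k=2: 11109+1323+23·21·21=22575; k=3: 3036+0+23·3·21=4485 → min 4485 | L₂..L₅: k=2: 0+2772+23·21·22=13398; k=3: 1449+1386+23·3·22=4353; k=4: 2898+0+23·21·22=13524 → min 4353.
Length 5: L₁..L₅: k=1: 0+4353+23·23·22=15991; k=2: 11109+2772+23·21·22=24507; k=3: 3036+1386+23·3·22=5940; k=4: 4485+0+23·21·22=15111 → min 5940.
Optimal order: ((L₁ (L₂ L₃)) (L₄ L₅)) with cost 5940.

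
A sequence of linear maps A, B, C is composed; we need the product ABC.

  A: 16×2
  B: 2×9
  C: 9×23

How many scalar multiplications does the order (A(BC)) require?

(BC): 2×9 by 9×23 → 2×23, cost 2·9·23 = 414
(A(BC)): 16×2 by 2×23 → 16×23, cost 16·2·23 = 736; cumulative 1150
Total: 1150 scalar multiplications.

1150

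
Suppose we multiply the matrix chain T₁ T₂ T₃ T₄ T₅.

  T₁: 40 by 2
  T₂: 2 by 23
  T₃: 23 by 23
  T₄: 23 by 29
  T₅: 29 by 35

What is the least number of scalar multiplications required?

Adjacent pairs: T₁T₂ = 40·2·23 = 1840; T₂T₃ = 2·23·23 = 1058; T₃T₄ = 23·23·29 = 15341; T₄T₅ = 23·29·35 = 23345.
Length 3: T₁..T₃: k=1: 0+1058+40·2·23=2898; k=2: 1840+0+40·23·23=23000 → min 2898 | T₂..T₄: k=2: 0+15341+2·23·29=16675; k=3: 1058+0+2·23·29=2392 → min 2392 | T₃..T₅: k=3: 0+23345+23·23·35=41860; k=4: 15341+0+23·29·35=38686 → min 38686.
Length 4: T₁..T₄: k=1: 0+2392+40·2·29=4712; k=2: 1840+15341+40·23·29=43861; k=3: 2898+0+40·23·29=29578 → min 4712 | T₂..T₅: k=2: 0+38686+2·23·35=40296; k=3: 1058+23345+2·23·35=26013; k=4: 2392+0+2·29·35=4422 → min 4422.
Length 5: T₁..T₅: k=1: 0+4422+40·2·35=7222; k=2: 1840+38686+40·23·35=72726; k=3: 2898+23345+40·23·35=58443; k=4: 4712+0+40·29·35=45312 → min 7222.
Optimal order: (T₁ (((T₂ T₃) T₄) T₅)) with cost 7222.

7222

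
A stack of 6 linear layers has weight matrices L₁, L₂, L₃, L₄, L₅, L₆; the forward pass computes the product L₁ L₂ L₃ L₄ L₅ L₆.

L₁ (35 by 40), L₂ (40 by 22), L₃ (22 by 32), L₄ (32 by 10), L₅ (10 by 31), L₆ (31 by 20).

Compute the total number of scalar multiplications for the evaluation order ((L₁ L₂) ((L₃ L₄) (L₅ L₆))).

63840

(L₁ L₂): 35×40 by 40×22 → 35×22, cost 35·40·22 = 30800
(L₃ L₄): 22×32 by 32×10 → 22×10, cost 22·32·10 = 7040
(L₅ L₆): 10×31 by 31×20 → 10×20, cost 10·31·20 = 6200
((L₃ L₄) (L₅ L₆)): 22×10 by 10×20 → 22×20, cost 22·10·20 = 4400; cumulative 17640
((L₁ L₂) ((L₃ L₄) (L₅ L₆))): 35×22 by 22×20 → 35×20, cost 35·22·20 = 15400; cumulative 63840
Total: 63840 scalar multiplications.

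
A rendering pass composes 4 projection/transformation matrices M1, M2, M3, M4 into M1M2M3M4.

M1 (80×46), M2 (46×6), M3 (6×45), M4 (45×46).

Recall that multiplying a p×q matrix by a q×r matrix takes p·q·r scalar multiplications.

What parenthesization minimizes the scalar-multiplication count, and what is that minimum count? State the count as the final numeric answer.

56580

Adjacent pairs: M1M2 = 80·46·6 = 22080; M2M3 = 46·6·45 = 12420; M3M4 = 6·45·46 = 12420.
Length 3: M1..M3: k=1: 0+12420+80·46·45=178020; k=2: 22080+0+80·6·45=43680 → min 43680 | M2..M4: k=2: 0+12420+46·6·46=25116; k=3: 12420+0+46·45·46=107640 → min 25116.
Length 4: M1..M4: k=1: 0+25116+80·46·46=194396; k=2: 22080+12420+80·6·46=56580; k=3: 43680+0+80·45·46=209280 → min 56580.
Optimal parenthesization: ((M1M2)(M3M4)) with cost 56580.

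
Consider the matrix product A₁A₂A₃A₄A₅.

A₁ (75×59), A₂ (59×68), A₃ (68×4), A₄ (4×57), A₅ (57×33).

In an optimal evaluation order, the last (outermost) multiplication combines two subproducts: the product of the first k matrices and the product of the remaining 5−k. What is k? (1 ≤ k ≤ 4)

Adjacent pairs: A₁A₂ = 75·59·68 = 300900; A₂A₃ = 59·68·4 = 16048; A₃A₄ = 68·4·57 = 15504; A₄A₅ = 4·57·33 = 7524.
Length 3: A₁..A₃: k=1: 0+16048+75·59·4=33748; k=2: 300900+0+75·68·4=321300 → min 33748 | A₂..A₄: k=2: 0+15504+59·68·57=244188; k=3: 16048+0+59·4·57=29500 → min 29500 | A₃..A₅: k=3: 0+7524+68·4·33=16500; k=4: 15504+0+68·57·33=143412 → min 16500.
Length 4: A₁..A₄: k=1: 0+29500+75·59·57=281725; k=2: 300900+15504+75·68·57=607104; k=3: 33748+0+75·4·57=50848 → min 50848 | A₂..A₅: k=2: 0+16500+59·68·33=148896; k=3: 16048+7524+59·4·33=31360; k=4: 29500+0+59·57·33=140479 → min 31360.
Top-level splits: k=1: (A₁..A₁)·(A₂..A₅) → 0+31360+75·59·33 = 177385; k=2: (A₁..A₂)·(A₃..A₅) → 300900+16500+75·68·33 = 485700; k=3: (A₁..A₃)·(A₄..A₅) → 33748+7524+75·4·33 = 51172; k=4: (A₁..A₄)·(A₅..A₅) → 50848+0+75·57·33 = 191923.
Best split is after A₃, i.e. k = 3.

3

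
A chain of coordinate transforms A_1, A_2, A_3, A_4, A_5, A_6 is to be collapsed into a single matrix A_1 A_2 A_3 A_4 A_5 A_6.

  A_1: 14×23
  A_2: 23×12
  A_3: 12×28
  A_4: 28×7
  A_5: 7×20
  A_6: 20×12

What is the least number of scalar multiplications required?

9394

Adjacent pairs: A_1A_2 = 14·23·12 = 3864; A_2A_3 = 23·12·28 = 7728; A_3A_4 = 12·28·7 = 2352; A_4A_5 = 28·7·20 = 3920; A_5A_6 = 7·20·12 = 1680.
Length 3: A_1..A_3: k=1: 0+7728+14·23·28=16744; k=2: 3864+0+14·12·28=8568 → min 8568 | A_2..A_4: k=2: 0+2352+23·12·7=4284; k=3: 7728+0+23·28·7=12236 → min 4284 | A_3..A_5: k=3: 0+3920+12·28·20=10640; k=4: 2352+0+12·7·20=4032 → min 4032 | A_4..A_6: k=4: 0+1680+28·7·12=4032; k=5: 3920+0+28·20·12=10640 → min 4032.
Length 4: A_1..A_4: k=1: 0+4284+14·23·7=6538; k=2: 3864+2352+14·12·7=7392; k=3: 8568+0+14·28·7=11312 → min 6538 | A_2..A_5: k=2: 0+4032+23·12·20=9552; k=3: 7728+3920+23·28·20=24528; k=4: 4284+0+23·7·20=7504 → min 7504 | A_3..A_6: k=3: 0+4032+12·28·12=8064; k=4: 2352+1680+12·7·12=5040; k=5: 4032+0+12·20·12=6912 → min 5040.
Length 5: A_1..A_5: k=1: 0+7504+14·23·20=13944; k=2: 3864+4032+14·12·20=11256; k=3: 8568+3920+14·28·20=20328; k=4: 6538+0+14·7·20=8498 → min 8498 | A_2..A_6: k=2: 0+5040+23·12·12=8352; k=3: 7728+4032+23·28·12=19488; k=4: 4284+1680+23·7·12=7896; k=5: 7504+0+23·20·12=13024 → min 7896.
Length 6: A_1..A_6: k=1: 0+7896+14·23·12=11760; k=2: 3864+5040+14·12·12=10920; k=3: 8568+4032+14·28·12=17304; k=4: 6538+1680+14·7·12=9394; k=5: 8498+0+14·20·12=11858 → min 9394.
Optimal order: ((A_1 (A_2 (A_3 A_4))) (A_5 A_6)) with cost 9394.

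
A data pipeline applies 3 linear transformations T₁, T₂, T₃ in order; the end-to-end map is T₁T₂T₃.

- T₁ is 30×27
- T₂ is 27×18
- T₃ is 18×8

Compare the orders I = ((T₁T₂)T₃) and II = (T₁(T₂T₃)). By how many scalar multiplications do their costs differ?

8532

Order I = ((T₁T₂)T₃): (T₁T₂): 30×27 by 27×18 → 30×18, cost 30·27·18 = 14580; ((T₁T₂)T₃): 30×18 by 18×8 → 30×8, cost 30·18·8 = 4320; cumulative 18900. Total 18900.
Order II = (T₁(T₂T₃)): (T₂T₃): 27×18 by 18×8 → 27×8, cost 27·18·8 = 3888; (T₁(T₂T₃)): 30×27 by 27×8 → 30×8, cost 30·27·8 = 6480; cumulative 10368. Total 10368.
Difference: |18900 − 10368| = 8532.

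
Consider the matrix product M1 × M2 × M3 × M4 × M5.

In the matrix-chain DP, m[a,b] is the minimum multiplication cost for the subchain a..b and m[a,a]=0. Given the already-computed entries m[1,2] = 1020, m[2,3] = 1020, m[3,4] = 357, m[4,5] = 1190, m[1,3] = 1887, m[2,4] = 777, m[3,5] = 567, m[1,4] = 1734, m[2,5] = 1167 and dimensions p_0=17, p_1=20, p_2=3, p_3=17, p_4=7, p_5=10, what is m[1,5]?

2097

m[1,5] = min over k∈[1,4] of m[1,k]+m[k+1,5]+p_{0}·p_k·p_{5}.
k=1: 0 + 1167 + 17·20·10 = 4567; k=2: 1020 + 567 + 17·3·10 = 2097; k=3: 1887 + 1190 + 17·17·10 = 5967; k=4: 1734 + 0 + 17·7·10 = 2924.
Minimum: 2097 at k=2.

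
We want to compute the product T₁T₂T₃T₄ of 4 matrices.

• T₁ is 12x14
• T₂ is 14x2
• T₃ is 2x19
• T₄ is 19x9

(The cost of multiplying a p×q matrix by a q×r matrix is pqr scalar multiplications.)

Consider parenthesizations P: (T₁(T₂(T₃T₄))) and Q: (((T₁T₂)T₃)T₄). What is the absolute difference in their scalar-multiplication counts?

738

Order P = (T₁(T₂(T₃T₄))): (T₃T₄): 2×19 by 19×9 → 2×9, cost 2·19·9 = 342; (T₂(T₃T₄)): 14×2 by 2×9 → 14×9, cost 14·2·9 = 252; cumulative 594; (T₁(T₂(T₃T₄))): 12×14 by 14×9 → 12×9, cost 12·14·9 = 1512; cumulative 2106. Total 2106.
Order Q = (((T₁T₂)T₃)T₄): (T₁T₂): 12×14 by 14×2 → 12×2, cost 12·14·2 = 336; ((T₁T₂)T₃): 12×2 by 2×19 → 12×19, cost 12·2·19 = 456; cumulative 792; (((T₁T₂)T₃)T₄): 12×19 by 19×9 → 12×9, cost 12·19·9 = 2052; cumulative 2844. Total 2844.
Difference: |2106 − 2844| = 738.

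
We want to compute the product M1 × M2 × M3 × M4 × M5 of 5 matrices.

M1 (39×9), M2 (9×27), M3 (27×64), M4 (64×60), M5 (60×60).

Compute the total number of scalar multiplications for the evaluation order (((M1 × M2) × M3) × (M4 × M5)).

(M1 × M2): 39×9 by 9×27 → 39×27, cost 39·9·27 = 9477
((M1 × M2) × M3): 39×27 by 27×64 → 39×64, cost 39·27·64 = 67392; cumulative 76869
(M4 × M5): 64×60 by 60×60 → 64×60, cost 64·60·60 = 230400
(((M1 × M2) × M3) × (M4 × M5)): 39×64 by 64×60 → 39×60, cost 39·64·60 = 149760; cumulative 457029
Total: 457029 scalar multiplications.

457029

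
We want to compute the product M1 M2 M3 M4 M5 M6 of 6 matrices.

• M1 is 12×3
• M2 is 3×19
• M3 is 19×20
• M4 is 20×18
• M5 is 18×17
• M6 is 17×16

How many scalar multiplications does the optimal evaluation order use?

4530

Adjacent pairs: M1M2 = 12·3·19 = 684; M2M3 = 3·19·20 = 1140; M3M4 = 19·20·18 = 6840; M4M5 = 20·18·17 = 6120; M5M6 = 18·17·16 = 4896.
Length 3: M1..M3: k=1: 0+1140+12·3·20=1860; k=2: 684+0+12·19·20=5244 → min 1860 | M2..M4: k=2: 0+6840+3·19·18=7866; k=3: 1140+0+3·20·18=2220 → min 2220 | M3..M5: k=3: 0+6120+19·20·17=12580; k=4: 6840+0+19·18·17=12654 → min 12580 | M4..M6: k=4: 0+4896+20·18·16=10656; k=5: 6120+0+20·17·16=11560 → min 10656.
Length 4: M1..M4: k=1: 0+2220+12·3·18=2868; k=2: 684+6840+12·19·18=11628; k=3: 1860+0+12·20·18=6180 → min 2868 | M2..M5: k=2: 0+12580+3·19·17=13549; k=3: 1140+6120+3·20·17=8280; k=4: 2220+0+3·18·17=3138 → min 3138 | M3..M6: k=3: 0+10656+19·20·16=16736; k=4: 6840+4896+19·18·16=17208; k=5: 12580+0+19·17·16=17748 → min 16736.
Length 5: M1..M5: k=1: 0+3138+12·3·17=3750; k=2: 684+12580+12·19·17=17140; k=3: 1860+6120+12·20·17=12060; k=4: 2868+0+12·18·17=6540 → min 3750 | M2..M6: k=2: 0+16736+3·19·16=17648; k=3: 1140+10656+3·20·16=12756; k=4: 2220+4896+3·18·16=7980; k=5: 3138+0+3·17·16=3954 → min 3954.
Length 6: M1..M6: k=1: 0+3954+12·3·16=4530; k=2: 684+16736+12·19·16=21068; k=3: 1860+10656+12·20·16=16356; k=4: 2868+4896+12·18·16=11220; k=5: 3750+0+12·17·16=7014 → min 4530.
Optimal order: (M1 ((((M2 M3) M4) M5) M6)) with cost 4530.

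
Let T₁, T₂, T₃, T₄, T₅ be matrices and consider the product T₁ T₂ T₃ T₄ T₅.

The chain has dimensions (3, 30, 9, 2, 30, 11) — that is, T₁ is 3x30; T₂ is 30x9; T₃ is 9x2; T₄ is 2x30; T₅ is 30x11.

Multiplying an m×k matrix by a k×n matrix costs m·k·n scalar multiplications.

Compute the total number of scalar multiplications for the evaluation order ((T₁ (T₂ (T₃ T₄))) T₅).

(T₃ T₄): 9×2 by 2×30 → 9×30, cost 9·2·30 = 540
(T₂ (T₃ T₄)): 30×9 by 9×30 → 30×30, cost 30·9·30 = 8100; cumulative 8640
(T₁ (T₂ (T₃ T₄))): 3×30 by 30×30 → 3×30, cost 3·30·30 = 2700; cumulative 11340
((T₁ (T₂ (T₃ T₄))) T₅): 3×30 by 30×11 → 3×11, cost 3·30·11 = 990; cumulative 12330
Total: 12330 scalar multiplications.

12330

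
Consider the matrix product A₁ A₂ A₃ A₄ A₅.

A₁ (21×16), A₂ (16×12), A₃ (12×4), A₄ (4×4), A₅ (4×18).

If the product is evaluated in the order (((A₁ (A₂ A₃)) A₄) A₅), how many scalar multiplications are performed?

3960

(A₂ A₃): 16×12 by 12×4 → 16×4, cost 16·12·4 = 768
(A₁ (A₂ A₃)): 21×16 by 16×4 → 21×4, cost 21·16·4 = 1344; cumulative 2112
((A₁ (A₂ A₃)) A₄): 21×4 by 4×4 → 21×4, cost 21·4·4 = 336; cumulative 2448
(((A₁ (A₂ A₃)) A₄) A₅): 21×4 by 4×18 → 21×18, cost 21·4·18 = 1512; cumulative 3960
Total: 3960 scalar multiplications.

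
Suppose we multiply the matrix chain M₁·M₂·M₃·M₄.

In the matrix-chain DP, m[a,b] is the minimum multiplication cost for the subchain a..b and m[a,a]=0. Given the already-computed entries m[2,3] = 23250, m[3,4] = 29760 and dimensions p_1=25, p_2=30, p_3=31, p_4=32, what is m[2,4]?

m[2,4] = min over k∈[2,3] of m[2,k]+m[k+1,4]+p_{1}·p_k·p_{4}.
k=2: 0 + 29760 + 25·30·32 = 53760; k=3: 23250 + 0 + 25·31·32 = 48050.
Minimum: 48050 at k=3.

48050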